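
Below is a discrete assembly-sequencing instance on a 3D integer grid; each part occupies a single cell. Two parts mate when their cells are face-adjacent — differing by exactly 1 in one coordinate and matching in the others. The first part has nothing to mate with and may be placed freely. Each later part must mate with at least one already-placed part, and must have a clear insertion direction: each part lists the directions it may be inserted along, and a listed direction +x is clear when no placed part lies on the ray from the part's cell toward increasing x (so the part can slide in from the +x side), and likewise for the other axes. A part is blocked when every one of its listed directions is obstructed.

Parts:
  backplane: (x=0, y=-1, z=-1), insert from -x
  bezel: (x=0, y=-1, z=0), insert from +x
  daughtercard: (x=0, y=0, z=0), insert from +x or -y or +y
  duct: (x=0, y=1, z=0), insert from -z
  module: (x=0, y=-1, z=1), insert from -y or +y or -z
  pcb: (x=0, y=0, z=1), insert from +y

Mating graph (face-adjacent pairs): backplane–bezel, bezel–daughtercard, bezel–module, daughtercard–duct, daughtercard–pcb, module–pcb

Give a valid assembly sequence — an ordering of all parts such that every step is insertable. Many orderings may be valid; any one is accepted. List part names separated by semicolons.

1. duct@(0, 1, 0) [-z clear] — {duct}
2. daughtercard@(0, 0, 0) [+x clear] — {daughtercard, duct}
3. bezel@(0, -1, 0) [+x clear] — {bezel, daughtercard, duct}
4. backplane@(0, -1, -1) [-x clear] — {backplane, bezel, daughtercard, duct}
5. module@(0, -1, 1) [-y clear] — {backplane, bezel, daughtercard, duct, module}
6. pcb@(0, 0, 1) [+y clear] — {backplane, bezel, daughtercard, duct, module, pcb}

duct; daughtercard; bezel; backplane; module; pcb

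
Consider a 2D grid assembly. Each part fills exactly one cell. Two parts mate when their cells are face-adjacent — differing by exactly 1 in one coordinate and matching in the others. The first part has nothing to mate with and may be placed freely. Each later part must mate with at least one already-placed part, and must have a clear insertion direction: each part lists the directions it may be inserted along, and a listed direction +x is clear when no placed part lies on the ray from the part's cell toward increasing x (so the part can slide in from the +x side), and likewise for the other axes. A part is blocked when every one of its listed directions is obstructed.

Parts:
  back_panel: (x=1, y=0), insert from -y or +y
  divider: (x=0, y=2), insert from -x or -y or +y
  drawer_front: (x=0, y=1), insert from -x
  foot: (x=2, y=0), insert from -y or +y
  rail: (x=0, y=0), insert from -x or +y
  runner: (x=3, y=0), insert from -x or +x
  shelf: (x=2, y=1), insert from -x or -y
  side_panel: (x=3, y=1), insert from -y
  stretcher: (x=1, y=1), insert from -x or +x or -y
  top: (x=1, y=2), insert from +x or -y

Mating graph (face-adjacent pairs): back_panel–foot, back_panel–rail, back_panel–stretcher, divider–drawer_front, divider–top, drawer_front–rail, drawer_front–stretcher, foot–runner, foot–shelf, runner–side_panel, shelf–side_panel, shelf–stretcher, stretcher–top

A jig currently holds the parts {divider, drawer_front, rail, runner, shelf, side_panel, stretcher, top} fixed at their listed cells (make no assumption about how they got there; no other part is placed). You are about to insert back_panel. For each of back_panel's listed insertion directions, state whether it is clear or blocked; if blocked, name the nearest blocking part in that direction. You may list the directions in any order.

+y: blocked by stretcher; -y: clear

-y: ray from back_panel(1, 0) has no placed part ⇒ clear
+y: nearest on ray is stretcher@(1, 1) ⇒ blocked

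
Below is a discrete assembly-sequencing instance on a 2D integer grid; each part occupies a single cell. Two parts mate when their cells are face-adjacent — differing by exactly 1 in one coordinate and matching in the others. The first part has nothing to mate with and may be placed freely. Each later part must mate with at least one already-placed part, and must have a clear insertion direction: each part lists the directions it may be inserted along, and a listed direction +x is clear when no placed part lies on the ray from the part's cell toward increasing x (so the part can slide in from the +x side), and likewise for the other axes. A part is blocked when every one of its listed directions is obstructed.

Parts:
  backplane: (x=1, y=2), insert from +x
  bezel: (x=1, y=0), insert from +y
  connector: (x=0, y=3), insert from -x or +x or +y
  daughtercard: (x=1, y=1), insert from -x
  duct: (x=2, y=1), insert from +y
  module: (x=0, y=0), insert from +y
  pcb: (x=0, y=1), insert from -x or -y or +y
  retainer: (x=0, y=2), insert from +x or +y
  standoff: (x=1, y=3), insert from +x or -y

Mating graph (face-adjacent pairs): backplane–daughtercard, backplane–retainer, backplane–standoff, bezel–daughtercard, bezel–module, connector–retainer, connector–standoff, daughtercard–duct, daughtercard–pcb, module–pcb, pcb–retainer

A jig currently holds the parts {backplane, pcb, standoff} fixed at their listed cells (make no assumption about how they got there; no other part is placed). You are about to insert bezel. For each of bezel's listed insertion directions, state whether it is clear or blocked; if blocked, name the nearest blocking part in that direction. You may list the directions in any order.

+y: nearest on ray is backplane@(1, 2) ⇒ blocked

+y: blocked by backplane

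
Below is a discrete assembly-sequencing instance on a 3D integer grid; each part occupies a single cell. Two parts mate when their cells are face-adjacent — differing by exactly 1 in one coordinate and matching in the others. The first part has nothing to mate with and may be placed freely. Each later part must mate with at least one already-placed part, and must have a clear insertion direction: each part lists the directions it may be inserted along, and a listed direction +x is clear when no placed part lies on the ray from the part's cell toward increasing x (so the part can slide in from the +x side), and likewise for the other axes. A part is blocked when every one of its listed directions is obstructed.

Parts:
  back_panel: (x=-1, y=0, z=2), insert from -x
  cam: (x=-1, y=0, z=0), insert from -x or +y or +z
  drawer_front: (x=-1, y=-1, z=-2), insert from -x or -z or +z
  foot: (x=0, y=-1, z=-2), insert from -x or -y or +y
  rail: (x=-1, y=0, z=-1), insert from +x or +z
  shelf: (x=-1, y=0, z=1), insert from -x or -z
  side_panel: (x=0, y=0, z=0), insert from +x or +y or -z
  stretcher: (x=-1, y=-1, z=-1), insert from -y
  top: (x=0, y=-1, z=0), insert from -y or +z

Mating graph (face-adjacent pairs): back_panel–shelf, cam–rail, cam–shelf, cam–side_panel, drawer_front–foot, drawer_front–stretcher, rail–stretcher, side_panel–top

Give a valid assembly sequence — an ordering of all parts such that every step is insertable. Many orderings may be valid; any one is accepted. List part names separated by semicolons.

cam; rail; stretcher; side_panel; top; shelf; drawer_front; foot; back_panel

1. cam@(-1, 0, 0) [-x clear] — {cam}
2. rail@(-1, 0, -1) [+x clear] — {cam, rail}
3. stretcher@(-1, -1, -1) [-y clear] — {cam, rail, stretcher}
4. side_panel@(0, 0, 0) [+x clear] — {cam, rail, side_panel, stretcher}
5. top@(0, -1, 0) [-y clear] — {cam, rail, side_panel, stretcher, top}
6. shelf@(-1, 0, 1) [-x clear] — {cam, rail, shelf, side_panel, stretcher, top}
7. drawer_front@(-1, -1, -2) [-x clear] — {cam, drawer_front, rail, shelf, side_panel, stretcher, top}
8. foot@(0, -1, -2) [-y clear] — {cam, drawer_front, foot, rail, shelf, side_panel, stretcher, top}
9. back_panel@(-1, 0, 2) [-x clear] — {back_panel, cam, drawer_front, foot, rail, shelf, side_panel, stretcher, top}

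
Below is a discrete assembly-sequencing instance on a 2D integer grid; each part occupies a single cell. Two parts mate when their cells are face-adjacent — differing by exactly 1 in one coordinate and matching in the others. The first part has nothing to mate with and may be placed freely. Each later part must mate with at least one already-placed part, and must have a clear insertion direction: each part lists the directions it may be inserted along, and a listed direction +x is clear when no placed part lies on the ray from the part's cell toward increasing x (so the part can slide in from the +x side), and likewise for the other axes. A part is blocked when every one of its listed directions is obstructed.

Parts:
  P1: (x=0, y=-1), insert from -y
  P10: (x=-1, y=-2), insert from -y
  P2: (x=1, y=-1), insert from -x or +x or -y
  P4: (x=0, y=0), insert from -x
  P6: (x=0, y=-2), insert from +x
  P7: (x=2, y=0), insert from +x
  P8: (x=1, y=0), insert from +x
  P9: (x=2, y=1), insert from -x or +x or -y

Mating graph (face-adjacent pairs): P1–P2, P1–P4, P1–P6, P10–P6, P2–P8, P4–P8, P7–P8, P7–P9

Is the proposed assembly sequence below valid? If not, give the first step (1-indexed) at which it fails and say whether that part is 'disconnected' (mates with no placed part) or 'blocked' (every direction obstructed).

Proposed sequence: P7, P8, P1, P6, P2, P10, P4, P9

Invalid at step 2 (blocked)

1. P7@(2, 0) [+x clear] — {P7}
2. P8@(1, 0) — +x all obstructed ⇒ blocked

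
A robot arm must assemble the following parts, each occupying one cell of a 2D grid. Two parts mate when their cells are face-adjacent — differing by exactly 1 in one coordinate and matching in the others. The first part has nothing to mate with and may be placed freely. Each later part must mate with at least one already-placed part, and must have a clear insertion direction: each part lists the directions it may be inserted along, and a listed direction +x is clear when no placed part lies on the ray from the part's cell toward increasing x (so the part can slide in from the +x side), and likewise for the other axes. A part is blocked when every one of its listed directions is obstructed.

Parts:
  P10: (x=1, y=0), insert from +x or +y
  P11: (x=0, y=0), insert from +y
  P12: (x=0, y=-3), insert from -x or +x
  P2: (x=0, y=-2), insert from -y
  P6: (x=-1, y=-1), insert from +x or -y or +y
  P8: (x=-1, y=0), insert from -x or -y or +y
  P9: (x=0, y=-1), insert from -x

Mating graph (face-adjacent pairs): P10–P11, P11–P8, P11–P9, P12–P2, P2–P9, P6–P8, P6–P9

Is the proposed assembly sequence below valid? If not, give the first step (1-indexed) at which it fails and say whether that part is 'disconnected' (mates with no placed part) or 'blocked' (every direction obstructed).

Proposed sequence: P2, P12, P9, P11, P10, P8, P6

1. P2@(0, -2) [-y clear] — {P2}
2. P12@(0, -3) [-x clear] — {P12, P2}
3. P9@(0, -1) [-x clear] — {P12, P2, P9}
4. P11@(0, 0) [+y clear] — {P11, P12, P2, P9}
5. P10@(1, 0) [+x clear] — {P10, P11, P12, P2, P9}
6. P8@(-1, 0) [-x clear] — {P10, P11, P12, P2, P8, P9}
7. P6@(-1, -1) [-y clear] — {P10, P11, P12, P2, P6, P8, P9}

Valid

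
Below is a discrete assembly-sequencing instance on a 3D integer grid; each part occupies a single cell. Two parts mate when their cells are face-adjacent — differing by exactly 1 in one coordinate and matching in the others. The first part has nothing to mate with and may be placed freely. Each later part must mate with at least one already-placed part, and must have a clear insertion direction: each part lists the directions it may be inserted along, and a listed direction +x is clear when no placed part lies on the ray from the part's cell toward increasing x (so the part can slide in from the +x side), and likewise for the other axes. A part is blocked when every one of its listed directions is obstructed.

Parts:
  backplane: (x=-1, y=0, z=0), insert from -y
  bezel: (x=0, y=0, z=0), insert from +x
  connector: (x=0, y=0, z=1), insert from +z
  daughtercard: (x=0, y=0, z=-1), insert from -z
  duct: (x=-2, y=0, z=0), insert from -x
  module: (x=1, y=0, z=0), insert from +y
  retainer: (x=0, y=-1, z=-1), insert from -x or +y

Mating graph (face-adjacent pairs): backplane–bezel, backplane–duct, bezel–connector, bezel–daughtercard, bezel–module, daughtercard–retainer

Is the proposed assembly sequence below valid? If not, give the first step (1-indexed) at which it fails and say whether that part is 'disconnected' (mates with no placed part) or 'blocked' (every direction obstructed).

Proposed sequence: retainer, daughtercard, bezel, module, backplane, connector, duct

1. retainer@(0, -1, -1) [-x clear] — {retainer}
2. daughtercard@(0, 0, -1) [-z clear] — {daughtercard, retainer}
3. bezel@(0, 0, 0) [+x clear] — {bezel, daughtercard, retainer}
4. module@(1, 0, 0) [+y clear] — {bezel, daughtercard, module, retainer}
5. backplane@(-1, 0, 0) [-y clear] — {backplane, bezel, daughtercard, module, retainer}
6. connector@(0, 0, 1) [+z clear] — {backplane, bezel, connector, daughtercard, module, retainer}
7. duct@(-2, 0, 0) [-x clear] — {backplane, bezel, connector, daughtercard, duct, module, retainer}

Valid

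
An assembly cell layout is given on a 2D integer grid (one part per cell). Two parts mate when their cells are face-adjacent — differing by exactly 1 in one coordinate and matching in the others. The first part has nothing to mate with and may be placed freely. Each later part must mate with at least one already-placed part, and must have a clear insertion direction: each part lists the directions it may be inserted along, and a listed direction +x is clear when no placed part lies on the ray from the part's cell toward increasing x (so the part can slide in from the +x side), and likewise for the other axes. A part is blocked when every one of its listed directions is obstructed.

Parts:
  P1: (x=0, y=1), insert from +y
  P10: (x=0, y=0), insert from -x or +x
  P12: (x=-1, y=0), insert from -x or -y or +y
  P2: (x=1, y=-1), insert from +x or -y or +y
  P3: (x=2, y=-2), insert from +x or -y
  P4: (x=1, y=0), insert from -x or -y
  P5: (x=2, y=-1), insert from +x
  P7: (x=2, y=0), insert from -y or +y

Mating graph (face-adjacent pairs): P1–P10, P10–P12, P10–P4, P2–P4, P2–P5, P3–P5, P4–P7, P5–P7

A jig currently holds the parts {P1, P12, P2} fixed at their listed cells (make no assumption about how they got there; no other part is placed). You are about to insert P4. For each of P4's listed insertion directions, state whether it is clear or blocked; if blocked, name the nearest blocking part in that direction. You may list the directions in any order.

-x: nearest on ray is P12@(-1, 0) ⇒ blocked
-y: nearest on ray is P2@(1, -1) ⇒ blocked

-x: blocked by P12; -y: blocked by P2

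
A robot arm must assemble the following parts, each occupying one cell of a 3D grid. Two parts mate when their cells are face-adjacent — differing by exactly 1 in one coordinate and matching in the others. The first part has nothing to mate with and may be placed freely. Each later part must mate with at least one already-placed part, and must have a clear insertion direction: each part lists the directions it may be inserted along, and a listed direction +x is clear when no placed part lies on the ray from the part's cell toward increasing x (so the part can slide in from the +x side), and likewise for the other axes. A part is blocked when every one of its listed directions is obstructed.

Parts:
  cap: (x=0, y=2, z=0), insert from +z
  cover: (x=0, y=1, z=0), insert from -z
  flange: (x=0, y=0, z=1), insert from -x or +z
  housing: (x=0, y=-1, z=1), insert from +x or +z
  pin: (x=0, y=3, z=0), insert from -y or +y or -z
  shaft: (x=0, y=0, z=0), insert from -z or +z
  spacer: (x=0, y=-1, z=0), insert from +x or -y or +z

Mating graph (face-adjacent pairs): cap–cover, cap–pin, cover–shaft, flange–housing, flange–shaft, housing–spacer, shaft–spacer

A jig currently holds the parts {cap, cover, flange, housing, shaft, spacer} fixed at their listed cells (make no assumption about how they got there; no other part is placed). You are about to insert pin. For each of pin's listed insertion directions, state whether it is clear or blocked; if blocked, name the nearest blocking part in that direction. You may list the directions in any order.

-y: nearest on ray is cap@(0, 2, 0) ⇒ blocked
+y: ray from pin(0, 3, 0) has no placed part ⇒ clear
-z: ray from pin(0, 3, 0) has no placed part ⇒ clear

+y: clear; -y: blocked by cap; -z: clear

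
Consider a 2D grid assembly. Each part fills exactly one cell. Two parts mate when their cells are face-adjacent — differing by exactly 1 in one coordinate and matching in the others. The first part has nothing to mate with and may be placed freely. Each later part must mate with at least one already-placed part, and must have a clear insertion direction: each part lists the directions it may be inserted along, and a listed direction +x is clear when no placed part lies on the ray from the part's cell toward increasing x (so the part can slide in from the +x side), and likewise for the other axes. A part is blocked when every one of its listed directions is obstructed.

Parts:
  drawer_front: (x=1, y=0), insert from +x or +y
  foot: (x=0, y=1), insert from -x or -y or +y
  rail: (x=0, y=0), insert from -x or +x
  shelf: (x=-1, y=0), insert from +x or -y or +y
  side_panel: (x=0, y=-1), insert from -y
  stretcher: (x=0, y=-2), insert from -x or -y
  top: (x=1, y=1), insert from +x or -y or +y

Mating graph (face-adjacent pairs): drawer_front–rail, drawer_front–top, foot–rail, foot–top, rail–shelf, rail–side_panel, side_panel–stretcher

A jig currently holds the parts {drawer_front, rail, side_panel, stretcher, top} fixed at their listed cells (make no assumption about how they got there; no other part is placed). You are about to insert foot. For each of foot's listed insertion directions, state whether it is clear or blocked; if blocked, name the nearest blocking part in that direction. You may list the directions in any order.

+y: clear; -x: clear; -y: blocked by rail

-x: ray from foot(0, 1) has no placed part ⇒ clear
-y: nearest on ray is rail@(0, 0) ⇒ blocked
+y: ray from foot(0, 1) has no placed part ⇒ clear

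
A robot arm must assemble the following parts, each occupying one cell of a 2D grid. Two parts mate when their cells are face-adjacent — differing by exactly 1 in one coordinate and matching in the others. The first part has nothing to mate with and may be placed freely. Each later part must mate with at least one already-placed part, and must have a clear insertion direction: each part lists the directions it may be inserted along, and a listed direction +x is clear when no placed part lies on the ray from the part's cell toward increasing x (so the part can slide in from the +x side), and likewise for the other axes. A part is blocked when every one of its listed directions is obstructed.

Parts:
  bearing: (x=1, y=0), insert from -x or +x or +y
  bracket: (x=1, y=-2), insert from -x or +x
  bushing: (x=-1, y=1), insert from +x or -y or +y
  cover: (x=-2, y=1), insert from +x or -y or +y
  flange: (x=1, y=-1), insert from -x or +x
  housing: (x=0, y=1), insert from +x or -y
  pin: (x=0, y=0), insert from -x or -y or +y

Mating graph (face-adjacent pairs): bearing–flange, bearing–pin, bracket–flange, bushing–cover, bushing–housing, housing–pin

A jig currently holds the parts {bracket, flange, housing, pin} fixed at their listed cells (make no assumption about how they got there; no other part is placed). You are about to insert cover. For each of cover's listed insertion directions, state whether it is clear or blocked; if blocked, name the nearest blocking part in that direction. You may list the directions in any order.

+x: blocked by housing; +y: clear; -y: clear

+x: nearest on ray is housing@(0, 1) ⇒ blocked
-y: ray from cover(-2, 1) has no placed part ⇒ clear
+y: ray from cover(-2, 1) has no placed part ⇒ clear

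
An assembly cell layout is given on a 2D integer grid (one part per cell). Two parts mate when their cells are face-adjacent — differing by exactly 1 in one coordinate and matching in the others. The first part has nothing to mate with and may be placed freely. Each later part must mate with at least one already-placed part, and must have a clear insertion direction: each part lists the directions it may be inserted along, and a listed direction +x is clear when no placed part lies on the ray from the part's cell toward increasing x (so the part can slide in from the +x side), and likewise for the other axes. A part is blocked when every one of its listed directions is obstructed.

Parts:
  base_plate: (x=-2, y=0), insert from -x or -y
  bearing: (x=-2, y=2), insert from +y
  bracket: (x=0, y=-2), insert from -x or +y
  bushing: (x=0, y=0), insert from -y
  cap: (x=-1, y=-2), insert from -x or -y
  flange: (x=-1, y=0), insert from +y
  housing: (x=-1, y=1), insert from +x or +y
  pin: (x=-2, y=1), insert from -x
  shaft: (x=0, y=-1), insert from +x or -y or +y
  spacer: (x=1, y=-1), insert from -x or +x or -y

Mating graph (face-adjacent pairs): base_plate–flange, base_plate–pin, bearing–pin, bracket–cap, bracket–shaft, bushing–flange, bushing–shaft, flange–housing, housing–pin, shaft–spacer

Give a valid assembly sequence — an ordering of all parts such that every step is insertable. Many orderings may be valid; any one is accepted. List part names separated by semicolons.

1. flange@(-1, 0) [+y clear] — {flange}
2. housing@(-1, 1) [+x clear] — {flange, housing}
3. bushing@(0, 0) [-y clear] — {bushing, flange, housing}
4. shaft@(0, -1) [+x clear] — {bushing, flange, housing, shaft}
5. bracket@(0, -2) [-x clear] — {bracket, bushing, flange, housing, shaft}
6. cap@(-1, -2) [-x clear] — {bracket, bushing, cap, flange, housing, shaft}
7. base_plate@(-2, 0) [-x clear] — {base_plate, bracket, bushing, cap, flange, housing, shaft}
8. spacer@(1, -1) [+x clear] — {base_plate, bracket, bushing, cap, flange, housing, shaft, spacer}
9. pin@(-2, 1) [-x clear] — {base_plate, bracket, bushing, cap, flange, housing, pin, shaft, spacer}
10. bearing@(-2, 2) [+y clear] — {base_plate, bearing, bracket, bushing, cap, flange, housing, pin, shaft, spacer}

flange; housing; bushing; shaft; bracket; cap; base_plate; spacer; pin; bearing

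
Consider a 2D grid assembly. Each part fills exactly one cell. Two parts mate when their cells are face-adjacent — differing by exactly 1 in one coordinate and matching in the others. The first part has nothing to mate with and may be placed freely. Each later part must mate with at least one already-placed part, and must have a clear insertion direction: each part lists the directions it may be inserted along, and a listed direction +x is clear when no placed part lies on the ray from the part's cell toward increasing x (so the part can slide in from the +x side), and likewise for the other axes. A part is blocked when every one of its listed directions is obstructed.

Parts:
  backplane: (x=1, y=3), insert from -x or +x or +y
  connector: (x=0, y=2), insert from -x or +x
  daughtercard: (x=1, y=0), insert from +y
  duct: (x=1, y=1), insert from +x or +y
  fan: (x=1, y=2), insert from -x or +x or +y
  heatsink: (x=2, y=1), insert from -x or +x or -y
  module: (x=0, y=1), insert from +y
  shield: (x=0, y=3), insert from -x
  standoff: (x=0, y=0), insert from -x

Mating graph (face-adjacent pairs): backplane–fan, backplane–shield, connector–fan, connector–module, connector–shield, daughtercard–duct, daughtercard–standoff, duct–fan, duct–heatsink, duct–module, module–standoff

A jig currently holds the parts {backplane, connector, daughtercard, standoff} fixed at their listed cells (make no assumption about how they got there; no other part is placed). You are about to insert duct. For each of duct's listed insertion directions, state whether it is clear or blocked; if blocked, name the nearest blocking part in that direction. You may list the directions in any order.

+x: clear; +y: blocked by backplane

+x: ray from duct(1, 1) has no placed part ⇒ clear
+y: nearest on ray is backplane@(1, 3) ⇒ blocked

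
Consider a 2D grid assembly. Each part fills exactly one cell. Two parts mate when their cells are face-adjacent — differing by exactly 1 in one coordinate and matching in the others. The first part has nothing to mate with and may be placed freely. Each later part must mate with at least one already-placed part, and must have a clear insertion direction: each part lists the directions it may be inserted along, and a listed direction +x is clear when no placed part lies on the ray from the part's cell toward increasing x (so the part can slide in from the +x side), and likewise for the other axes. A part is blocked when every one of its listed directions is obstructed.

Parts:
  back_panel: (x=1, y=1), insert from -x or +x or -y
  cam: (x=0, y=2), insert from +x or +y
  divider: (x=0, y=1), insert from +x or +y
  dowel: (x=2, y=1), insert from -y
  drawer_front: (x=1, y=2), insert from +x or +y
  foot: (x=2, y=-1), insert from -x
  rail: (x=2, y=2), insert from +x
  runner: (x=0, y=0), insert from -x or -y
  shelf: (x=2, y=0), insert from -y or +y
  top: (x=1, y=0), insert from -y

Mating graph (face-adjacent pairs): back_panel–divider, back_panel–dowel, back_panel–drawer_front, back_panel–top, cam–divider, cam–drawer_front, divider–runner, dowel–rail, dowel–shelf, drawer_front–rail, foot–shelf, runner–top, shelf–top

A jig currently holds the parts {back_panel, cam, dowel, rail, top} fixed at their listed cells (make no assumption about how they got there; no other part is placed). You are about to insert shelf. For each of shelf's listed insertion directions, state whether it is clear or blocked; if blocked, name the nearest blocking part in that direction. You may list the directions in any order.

+y: blocked by dowel; -y: clear

-y: ray from shelf(2, 0) has no placed part ⇒ clear
+y: nearest on ray is dowel@(2, 1) ⇒ blocked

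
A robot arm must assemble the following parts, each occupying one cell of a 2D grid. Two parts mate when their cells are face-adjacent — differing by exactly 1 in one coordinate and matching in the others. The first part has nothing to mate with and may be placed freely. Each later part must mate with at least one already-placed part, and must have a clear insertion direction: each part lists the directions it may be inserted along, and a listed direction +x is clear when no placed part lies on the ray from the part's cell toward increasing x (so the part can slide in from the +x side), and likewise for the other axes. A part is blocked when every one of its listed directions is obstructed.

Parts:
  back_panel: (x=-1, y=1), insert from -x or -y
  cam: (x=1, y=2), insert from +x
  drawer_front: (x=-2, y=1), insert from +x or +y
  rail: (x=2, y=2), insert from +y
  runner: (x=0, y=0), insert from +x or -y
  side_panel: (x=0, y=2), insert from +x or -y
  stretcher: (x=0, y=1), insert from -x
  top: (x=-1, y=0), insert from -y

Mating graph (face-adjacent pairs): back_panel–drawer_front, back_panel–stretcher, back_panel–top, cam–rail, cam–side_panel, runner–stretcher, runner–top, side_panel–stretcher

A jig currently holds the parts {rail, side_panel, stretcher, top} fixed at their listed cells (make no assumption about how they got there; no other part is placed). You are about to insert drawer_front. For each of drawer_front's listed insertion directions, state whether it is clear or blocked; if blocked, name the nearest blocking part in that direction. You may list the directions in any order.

+x: blocked by stretcher; +y: clear

+x: nearest on ray is stretcher@(0, 1) ⇒ blocked
+y: ray from drawer_front(-2, 1) has no placed part ⇒ clear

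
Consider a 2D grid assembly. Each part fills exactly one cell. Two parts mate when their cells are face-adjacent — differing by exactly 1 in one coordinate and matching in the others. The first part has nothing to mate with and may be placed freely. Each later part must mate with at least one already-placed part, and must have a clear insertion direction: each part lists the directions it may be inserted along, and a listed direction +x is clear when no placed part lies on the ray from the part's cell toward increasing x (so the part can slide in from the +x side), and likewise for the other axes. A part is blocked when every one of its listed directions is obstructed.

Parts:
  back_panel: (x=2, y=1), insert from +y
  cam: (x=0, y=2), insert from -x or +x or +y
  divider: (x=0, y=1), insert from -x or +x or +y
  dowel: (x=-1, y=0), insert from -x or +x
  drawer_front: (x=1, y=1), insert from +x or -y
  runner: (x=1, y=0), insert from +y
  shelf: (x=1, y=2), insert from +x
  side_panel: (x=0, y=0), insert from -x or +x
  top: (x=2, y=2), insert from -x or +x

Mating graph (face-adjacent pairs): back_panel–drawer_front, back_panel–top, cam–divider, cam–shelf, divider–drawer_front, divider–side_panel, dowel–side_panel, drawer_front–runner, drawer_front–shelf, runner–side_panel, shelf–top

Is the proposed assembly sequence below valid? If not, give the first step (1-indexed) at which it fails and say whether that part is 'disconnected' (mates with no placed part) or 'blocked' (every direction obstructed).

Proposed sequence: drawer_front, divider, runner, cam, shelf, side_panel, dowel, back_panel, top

Invalid at step 3 (blocked)

1. drawer_front@(1, 1) [+x clear] — {drawer_front}
2. divider@(0, 1) [-x clear] — {divider, drawer_front}
3. runner@(1, 0) — +y all obstructed ⇒ blocked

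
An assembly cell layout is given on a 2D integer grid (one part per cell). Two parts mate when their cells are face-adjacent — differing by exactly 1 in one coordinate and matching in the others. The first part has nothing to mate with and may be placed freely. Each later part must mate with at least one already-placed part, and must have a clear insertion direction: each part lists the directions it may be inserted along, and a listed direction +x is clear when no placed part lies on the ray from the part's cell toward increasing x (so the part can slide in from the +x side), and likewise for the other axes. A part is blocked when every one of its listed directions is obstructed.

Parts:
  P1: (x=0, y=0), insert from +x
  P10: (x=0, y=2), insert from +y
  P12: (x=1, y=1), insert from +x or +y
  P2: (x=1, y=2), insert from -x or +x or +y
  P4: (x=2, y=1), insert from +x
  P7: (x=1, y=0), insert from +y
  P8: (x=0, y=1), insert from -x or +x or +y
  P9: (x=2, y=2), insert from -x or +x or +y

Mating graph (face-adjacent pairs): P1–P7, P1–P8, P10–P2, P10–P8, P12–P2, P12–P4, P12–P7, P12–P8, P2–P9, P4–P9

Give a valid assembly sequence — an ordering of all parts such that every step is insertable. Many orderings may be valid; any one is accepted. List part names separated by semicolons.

P1; P8; P10; P7; P2; P12; P4; P9

1. P1@(0, 0) [+x clear] — {P1}
2. P8@(0, 1) [-x clear] — {P1, P8}
3. P10@(0, 2) [+y clear] — {P1, P10, P8}
4. P7@(1, 0) [+y clear] — {P1, P10, P7, P8}
5. P2@(1, 2) [+x clear] — {P1, P10, P2, P7, P8}
6. P12@(1, 1) [+x clear] — {P1, P10, P12, P2, P7, P8}
7. P4@(2, 1) [+x clear] — {P1, P10, P12, P2, P4, P7, P8}
8. P9@(2, 2) [+x clear] — {P1, P10, P12, P2, P4, P7, P8, P9}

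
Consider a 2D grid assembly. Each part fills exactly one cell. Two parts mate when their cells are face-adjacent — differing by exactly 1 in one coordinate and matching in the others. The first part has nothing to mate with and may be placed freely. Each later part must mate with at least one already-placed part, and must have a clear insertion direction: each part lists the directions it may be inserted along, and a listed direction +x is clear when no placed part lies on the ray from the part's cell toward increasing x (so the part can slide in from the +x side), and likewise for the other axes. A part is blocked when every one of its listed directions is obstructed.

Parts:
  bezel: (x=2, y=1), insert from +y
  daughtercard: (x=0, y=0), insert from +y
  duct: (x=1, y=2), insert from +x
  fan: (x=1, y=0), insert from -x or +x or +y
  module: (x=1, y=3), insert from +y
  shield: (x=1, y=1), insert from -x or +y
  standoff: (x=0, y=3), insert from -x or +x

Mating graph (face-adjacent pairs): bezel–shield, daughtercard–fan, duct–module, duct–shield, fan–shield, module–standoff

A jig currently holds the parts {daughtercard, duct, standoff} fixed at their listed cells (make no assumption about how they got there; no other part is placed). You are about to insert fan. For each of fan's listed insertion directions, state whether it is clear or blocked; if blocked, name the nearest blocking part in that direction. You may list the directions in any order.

+x: clear; +y: blocked by duct; -x: blocked by daughtercard

-x: nearest on ray is daughtercard@(0, 0) ⇒ blocked
+x: ray from fan(1, 0) has no placed part ⇒ clear
+y: nearest on ray is duct@(1, 2) ⇒ blocked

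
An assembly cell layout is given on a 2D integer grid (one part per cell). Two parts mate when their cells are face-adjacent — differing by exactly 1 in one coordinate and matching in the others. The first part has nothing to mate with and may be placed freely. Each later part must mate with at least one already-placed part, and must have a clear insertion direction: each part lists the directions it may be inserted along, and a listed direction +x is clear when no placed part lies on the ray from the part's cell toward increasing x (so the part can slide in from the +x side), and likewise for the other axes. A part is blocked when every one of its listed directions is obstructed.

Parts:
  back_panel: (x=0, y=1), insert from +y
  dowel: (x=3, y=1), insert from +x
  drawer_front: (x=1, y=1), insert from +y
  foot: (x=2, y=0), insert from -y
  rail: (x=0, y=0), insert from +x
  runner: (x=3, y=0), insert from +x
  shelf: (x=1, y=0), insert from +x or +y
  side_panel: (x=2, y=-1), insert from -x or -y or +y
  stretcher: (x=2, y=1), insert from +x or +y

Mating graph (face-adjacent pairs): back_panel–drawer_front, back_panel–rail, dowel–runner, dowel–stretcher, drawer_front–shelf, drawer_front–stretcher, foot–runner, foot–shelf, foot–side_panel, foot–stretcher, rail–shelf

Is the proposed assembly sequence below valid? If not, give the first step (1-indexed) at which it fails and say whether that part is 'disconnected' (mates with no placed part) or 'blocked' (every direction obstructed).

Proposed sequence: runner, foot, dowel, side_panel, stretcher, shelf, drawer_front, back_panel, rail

Invalid at step 9 (blocked)

1. runner@(3, 0) [+x clear] — {runner}
2. foot@(2, 0) [-y clear] — {foot, runner}
3. dowel@(3, 1) [+x clear] — {dowel, foot, runner}
4. side_panel@(2, -1) [-x clear] — {dowel, foot, runner, side_panel}
5. stretcher@(2, 1) [+y clear] — {dowel, foot, runner, side_panel, stretcher}
6. shelf@(1, 0) [+y clear] — {dowel, foot, runner, shelf, side_panel, stretcher}
7. drawer_front@(1, 1) [+y clear] — {dowel, drawer_front, foot, runner, shelf, side_panel, stretcher}
8. back_panel@(0, 1) [+y clear] — {back_panel, dowel, drawer_front, foot, runner, shelf, side_panel, stretcher}
9. rail@(0, 0) — +x all obstructed ⇒ blocked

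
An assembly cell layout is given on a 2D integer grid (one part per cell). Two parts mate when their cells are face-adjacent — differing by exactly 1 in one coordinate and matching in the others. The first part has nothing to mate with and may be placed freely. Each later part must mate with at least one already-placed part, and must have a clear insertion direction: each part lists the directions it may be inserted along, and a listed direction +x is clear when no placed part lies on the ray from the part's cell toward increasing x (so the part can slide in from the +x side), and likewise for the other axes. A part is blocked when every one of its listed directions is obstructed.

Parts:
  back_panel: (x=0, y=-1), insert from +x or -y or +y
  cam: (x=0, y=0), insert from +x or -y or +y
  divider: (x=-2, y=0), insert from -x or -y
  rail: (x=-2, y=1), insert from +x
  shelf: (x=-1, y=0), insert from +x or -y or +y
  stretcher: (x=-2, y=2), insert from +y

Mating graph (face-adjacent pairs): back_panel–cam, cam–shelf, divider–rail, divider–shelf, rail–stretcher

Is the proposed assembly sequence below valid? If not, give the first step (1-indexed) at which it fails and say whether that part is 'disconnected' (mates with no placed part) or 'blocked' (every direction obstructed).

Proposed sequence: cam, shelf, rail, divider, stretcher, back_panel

1. cam@(0, 0) [+x clear] — {cam}
2. shelf@(-1, 0) [-y clear] — {cam, shelf}
3. rail@(-2, 1) — no placed neighbour ⇒ disconnected

Invalid at step 3 (disconnected)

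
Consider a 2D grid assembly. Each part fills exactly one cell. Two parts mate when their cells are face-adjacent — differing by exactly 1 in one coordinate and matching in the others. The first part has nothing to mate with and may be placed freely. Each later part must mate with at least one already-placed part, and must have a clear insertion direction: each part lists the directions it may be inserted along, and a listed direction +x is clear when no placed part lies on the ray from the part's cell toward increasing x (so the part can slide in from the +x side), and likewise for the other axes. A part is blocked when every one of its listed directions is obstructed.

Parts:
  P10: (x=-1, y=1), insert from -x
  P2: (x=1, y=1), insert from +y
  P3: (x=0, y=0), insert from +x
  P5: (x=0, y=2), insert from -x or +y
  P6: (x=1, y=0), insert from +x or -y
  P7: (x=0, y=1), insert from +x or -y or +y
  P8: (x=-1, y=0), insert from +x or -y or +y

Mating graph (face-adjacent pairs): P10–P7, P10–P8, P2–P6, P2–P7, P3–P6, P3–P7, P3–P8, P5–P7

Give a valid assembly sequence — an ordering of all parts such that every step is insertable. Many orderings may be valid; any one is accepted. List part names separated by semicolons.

P2; P7; P3; P8; P6; P10; P5

1. P2@(1, 1) [+y clear] — {P2}
2. P7@(0, 1) [-y clear] — {P2, P7}
3. P3@(0, 0) [+x clear] — {P2, P3, P7}
4. P8@(-1, 0) [-y clear] — {P2, P3, P7, P8}
5. P6@(1, 0) [+x clear] — {P2, P3, P6, P7, P8}
6. P10@(-1, 1) [-x clear] — {P10, P2, P3, P6, P7, P8}
7. P5@(0, 2) [-x clear] — {P10, P2, P3, P5, P6, P7, P8}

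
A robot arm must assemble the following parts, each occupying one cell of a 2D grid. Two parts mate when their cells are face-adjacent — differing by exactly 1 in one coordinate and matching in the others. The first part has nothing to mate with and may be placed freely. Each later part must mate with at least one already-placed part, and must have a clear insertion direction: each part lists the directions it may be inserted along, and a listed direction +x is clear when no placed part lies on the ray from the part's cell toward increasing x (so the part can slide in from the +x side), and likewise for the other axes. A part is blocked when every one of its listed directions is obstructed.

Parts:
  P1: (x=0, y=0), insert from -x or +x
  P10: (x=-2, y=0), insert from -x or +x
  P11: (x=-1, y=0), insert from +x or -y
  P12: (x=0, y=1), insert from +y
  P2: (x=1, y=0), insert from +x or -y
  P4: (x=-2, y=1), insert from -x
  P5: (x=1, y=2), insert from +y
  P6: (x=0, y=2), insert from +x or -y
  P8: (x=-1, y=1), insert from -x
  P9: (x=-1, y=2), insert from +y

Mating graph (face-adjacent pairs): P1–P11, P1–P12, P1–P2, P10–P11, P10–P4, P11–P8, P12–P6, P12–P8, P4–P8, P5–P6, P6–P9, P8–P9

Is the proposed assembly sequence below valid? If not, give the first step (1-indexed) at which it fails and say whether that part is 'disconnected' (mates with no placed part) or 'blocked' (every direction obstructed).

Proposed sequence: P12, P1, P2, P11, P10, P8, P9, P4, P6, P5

Valid

1. P12@(0, 1) [+y clear] — {P12}
2. P1@(0, 0) [-x clear] — {P1, P12}
3. P2@(1, 0) [+x clear] — {P1, P12, P2}
4. P11@(-1, 0) [-y clear] — {P1, P11, P12, P2}
5. P10@(-2, 0) [-x clear] — {P1, P10, P11, P12, P2}
6. P8@(-1, 1) [-x clear] — {P1, P10, P11, P12, P2, P8}
7. P9@(-1, 2) [+y clear] — {P1, P10, P11, P12, P2, P8, P9}
8. P4@(-2, 1) [-x clear] — {P1, P10, P11, P12, P2, P4, P8, P9}
9. P6@(0, 2) [+x clear] — {P1, P10, P11, P12, P2, P4, P6, P8, P9}
10. P5@(1, 2) [+y clear] — {P1, P10, P11, P12, P2, P4, P5, P6, P8, P9}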